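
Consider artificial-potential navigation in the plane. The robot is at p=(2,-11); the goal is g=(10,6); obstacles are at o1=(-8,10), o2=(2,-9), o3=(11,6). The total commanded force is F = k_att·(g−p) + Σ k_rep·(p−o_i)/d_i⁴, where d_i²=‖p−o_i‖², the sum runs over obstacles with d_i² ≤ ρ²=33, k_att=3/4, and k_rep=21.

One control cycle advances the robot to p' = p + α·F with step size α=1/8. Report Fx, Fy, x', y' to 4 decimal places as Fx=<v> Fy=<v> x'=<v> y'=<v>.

F_att = 3/4·(g−p) = 3/4·(8,17) = (6.0000,12.7500)
o1: d²=541 > ρ²=33 → inactive
o2: d²=4 ≤ ρ²=33; F_rep = 21·(0,-2)/4² = (0.0000,-2.6250)
o3: d²=370 > ρ²=33 → inactive
F = F_att + ΣF_rep = (6.0000,10.1250)
p' = p + 1/8·F = (2.7500,-9.7344)

Fx=6.0000 Fy=10.1250 x'=2.7500 y'=-9.7344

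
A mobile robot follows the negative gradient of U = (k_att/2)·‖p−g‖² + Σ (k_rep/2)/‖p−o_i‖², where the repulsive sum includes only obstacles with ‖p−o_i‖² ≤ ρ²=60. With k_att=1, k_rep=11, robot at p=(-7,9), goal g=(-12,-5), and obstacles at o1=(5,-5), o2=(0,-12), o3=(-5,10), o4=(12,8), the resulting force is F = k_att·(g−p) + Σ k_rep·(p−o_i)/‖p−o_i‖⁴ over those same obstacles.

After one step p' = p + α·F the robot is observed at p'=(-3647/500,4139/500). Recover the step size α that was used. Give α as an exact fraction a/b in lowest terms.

F_att = 1·(g−p) = 1·(-5,-14) = (-5.0000,-14.0000)
o1: d²=340 > ρ²=60 → inactive
o2: d²=490 > ρ²=60 → inactive
o3: d²=5 ≤ ρ²=60; F_rep = 11·(-2,-1)/5² = (-0.8800,-0.4400)
o4: d²=362 > ρ²=60 → inactive
F = F_att + ΣF_rep = (-5.8800,-14.4400)
Δp = p'−p = (-0.2940,-0.7220); α = Δx/Fx = (-147/500) / (-147/25) = 1/20
check: Δy/Fy = (-361/500) / (-361/25) = 1/20 ✓

α = 1/20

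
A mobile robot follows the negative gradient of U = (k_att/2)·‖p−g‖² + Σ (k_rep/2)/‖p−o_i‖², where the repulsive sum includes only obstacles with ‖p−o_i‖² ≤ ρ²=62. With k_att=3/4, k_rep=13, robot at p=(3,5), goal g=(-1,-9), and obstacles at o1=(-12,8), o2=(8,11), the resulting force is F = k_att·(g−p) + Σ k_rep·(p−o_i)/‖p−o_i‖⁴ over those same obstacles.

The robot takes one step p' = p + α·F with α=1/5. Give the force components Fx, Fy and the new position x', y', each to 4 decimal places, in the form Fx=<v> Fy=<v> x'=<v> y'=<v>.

F_att = 3/4·(g−p) = 3/4·(-4,-14) = (-3.0000,-10.5000)
o1: d²=234 > ρ²=62 → inactive
o2: d²=61 ≤ ρ²=62; F_rep = 13·(-5,-6)/61² = (-0.0175,-0.0210)
F = F_att + ΣF_rep = (-3.0175,-10.5210)
p' = p + 1/5·F = (2.3965,2.8958)

Fx=-3.0175 Fy=-10.5210 x'=2.3965 y'=2.8958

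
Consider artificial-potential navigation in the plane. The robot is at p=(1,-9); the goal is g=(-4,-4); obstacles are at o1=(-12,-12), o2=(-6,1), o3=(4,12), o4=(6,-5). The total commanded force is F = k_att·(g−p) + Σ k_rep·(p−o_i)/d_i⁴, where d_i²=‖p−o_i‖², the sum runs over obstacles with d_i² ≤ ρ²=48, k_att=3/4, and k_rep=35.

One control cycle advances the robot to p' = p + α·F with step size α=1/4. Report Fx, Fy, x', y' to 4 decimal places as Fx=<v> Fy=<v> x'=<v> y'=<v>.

Fx=-3.8541 Fy=3.6667 x'=0.0365 y'=-8.0833

F_att = 3/4·(g−p) = 3/4·(-5,5) = (-3.7500,3.7500)
o1: d²=178 > ρ²=48 → inactive
o2: d²=149 > ρ²=48 → inactive
o3: d²=450 > ρ²=48 → inactive
o4: d²=41 ≤ ρ²=48; F_rep = 35·(-5,-4)/41² = (-0.1041,-0.0833)
F = F_att + ΣF_rep = (-3.8541,3.6667)
p' = p + 1/4·F = (0.0365,-8.0833)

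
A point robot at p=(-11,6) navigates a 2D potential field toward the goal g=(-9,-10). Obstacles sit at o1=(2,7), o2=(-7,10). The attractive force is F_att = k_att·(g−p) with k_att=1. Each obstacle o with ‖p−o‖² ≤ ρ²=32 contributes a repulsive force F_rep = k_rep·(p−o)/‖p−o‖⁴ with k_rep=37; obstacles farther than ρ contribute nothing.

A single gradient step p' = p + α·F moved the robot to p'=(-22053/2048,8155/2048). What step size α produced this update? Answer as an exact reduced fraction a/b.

F_att = 1·(g−p) = 1·(2,-16) = (2.0000,-16.0000)
o1: d²=170 > ρ²=32 → inactive
o2: d²=32 ≤ ρ²=32; F_rep = 37·(-4,-4)/32² = (-0.1445,-0.1445)
F = F_att + ΣF_rep = (1.8555,-16.1445)
Δp = p'−p = (0.2319,-2.0181); α = Δx/Fx = (475/2048) / (475/256) = 1/8
check: Δy/Fy = (-4133/2048) / (-4133/256) = 1/8 ✓

α = 1/8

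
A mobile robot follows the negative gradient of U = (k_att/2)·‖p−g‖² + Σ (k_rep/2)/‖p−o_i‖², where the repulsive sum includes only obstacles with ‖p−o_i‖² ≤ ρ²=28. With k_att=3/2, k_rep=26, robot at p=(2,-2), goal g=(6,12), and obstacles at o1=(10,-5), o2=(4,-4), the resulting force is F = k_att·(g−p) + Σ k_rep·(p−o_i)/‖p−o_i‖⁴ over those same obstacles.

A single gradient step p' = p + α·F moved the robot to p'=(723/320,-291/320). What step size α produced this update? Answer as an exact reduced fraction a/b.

α = 1/20

F_att = 3/2·(g−p) = 3/2·(4,14) = (6.0000,21.0000)
o1: d²=73 > ρ²=28 → inactive
o2: d²=8 ≤ ρ²=28; F_rep = 26·(-2,2)/8² = (-0.8125,0.8125)
F = F_att + ΣF_rep = (5.1875,21.8125)
Δp = p'−p = (0.2594,1.0906); α = Δx/Fx = (83/320) / (83/16) = 1/20
check: Δy/Fy = (349/320) / (349/16) = 1/20 ✓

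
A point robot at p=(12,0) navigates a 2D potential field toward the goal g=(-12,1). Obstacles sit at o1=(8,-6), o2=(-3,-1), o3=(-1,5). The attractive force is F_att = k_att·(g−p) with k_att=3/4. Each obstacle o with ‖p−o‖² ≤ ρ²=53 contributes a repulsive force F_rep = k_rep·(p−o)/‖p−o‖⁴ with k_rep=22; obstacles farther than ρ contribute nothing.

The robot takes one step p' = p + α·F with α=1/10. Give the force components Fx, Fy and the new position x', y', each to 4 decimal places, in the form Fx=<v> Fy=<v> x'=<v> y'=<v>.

F_att = 3/4·(g−p) = 3/4·(-24,1) = (-18.0000,0.7500)
o1: d²=52 ≤ ρ²=53; F_rep = 22·(4,6)/52² = (0.0325,0.0488)
o2: d²=226 > ρ²=53 → inactive
o3: d²=194 > ρ²=53 → inactive
F = F_att + ΣF_rep = (-17.9675,0.7988)
p' = p + 1/10·F = (10.2033,0.0799)

Fx=-17.9675 Fy=0.7988 x'=10.2033 y'=0.0799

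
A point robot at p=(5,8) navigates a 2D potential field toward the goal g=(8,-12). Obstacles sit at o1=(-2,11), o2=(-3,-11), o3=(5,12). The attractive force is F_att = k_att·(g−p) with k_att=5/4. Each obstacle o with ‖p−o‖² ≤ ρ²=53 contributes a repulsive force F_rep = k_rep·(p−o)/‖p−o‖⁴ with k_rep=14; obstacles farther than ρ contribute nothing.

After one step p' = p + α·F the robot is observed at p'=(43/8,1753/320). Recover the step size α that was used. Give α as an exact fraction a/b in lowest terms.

α = 1/10

F_att = 5/4·(g−p) = 5/4·(3,-20) = (3.7500,-25.0000)
o1: d²=58 > ρ²=53 → inactive
o2: d²=425 > ρ²=53 → inactive
o3: d²=16 ≤ ρ²=53; F_rep = 14·(0,-4)/16² = (0.0000,-0.2188)
F = F_att + ΣF_rep = (3.7500,-25.2188)
Δp = p'−p = (0.3750,-2.5219); α = Δx/Fx = (3/8) / (15/4) = 1/10
check: Δy/Fy = (-807/320) / (-807/32) = 1/10 ✓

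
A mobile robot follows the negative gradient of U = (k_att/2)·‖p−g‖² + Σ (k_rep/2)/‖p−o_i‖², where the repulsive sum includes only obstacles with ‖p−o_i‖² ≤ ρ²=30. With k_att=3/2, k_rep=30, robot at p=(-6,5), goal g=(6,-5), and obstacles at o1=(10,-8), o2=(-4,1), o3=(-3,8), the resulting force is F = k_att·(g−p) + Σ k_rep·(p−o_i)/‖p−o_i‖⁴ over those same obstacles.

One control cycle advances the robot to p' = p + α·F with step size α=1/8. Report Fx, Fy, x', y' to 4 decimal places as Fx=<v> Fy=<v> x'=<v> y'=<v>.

F_att = 3/2·(g−p) = 3/2·(12,-10) = (18.0000,-15.0000)
o1: d²=425 > ρ²=30 → inactive
o2: d²=20 ≤ ρ²=30; F_rep = 30·(-2,4)/20² = (-0.1500,0.3000)
o3: d²=18 ≤ ρ²=30; F_rep = 30·(-3,-3)/18² = (-0.2778,-0.2778)
F = F_att + ΣF_rep = (17.5722,-14.9778)
p' = p + 1/8·F = (-3.8035,3.1278)

Fx=17.5722 Fy=-14.9778 x'=-3.8035 y'=3.1278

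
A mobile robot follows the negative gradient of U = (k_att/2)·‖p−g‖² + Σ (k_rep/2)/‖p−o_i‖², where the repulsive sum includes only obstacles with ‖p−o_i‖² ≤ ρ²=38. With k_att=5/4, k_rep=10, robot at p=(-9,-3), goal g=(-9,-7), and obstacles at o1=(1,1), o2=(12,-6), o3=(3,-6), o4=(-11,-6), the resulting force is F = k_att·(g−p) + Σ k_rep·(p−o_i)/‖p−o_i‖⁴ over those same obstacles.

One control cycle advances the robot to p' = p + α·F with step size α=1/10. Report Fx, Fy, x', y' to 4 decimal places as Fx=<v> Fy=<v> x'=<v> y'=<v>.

Fx=0.1183 Fy=-4.8225 x'=-8.9882 y'=-3.4822

F_att = 5/4·(g−p) = 5/4·(0,-4) = (0.0000,-5.0000)
o1: d²=116 > ρ²=38 → inactive
o2: d²=450 > ρ²=38 → inactive
o3: d²=153 > ρ²=38 → inactive
o4: d²=13 ≤ ρ²=38; F_rep = 10·(2,3)/13² = (0.1183,0.1775)
F = F_att + ΣF_rep = (0.1183,-4.8225)
p' = p + 1/10·F = (-8.9882,-3.4822)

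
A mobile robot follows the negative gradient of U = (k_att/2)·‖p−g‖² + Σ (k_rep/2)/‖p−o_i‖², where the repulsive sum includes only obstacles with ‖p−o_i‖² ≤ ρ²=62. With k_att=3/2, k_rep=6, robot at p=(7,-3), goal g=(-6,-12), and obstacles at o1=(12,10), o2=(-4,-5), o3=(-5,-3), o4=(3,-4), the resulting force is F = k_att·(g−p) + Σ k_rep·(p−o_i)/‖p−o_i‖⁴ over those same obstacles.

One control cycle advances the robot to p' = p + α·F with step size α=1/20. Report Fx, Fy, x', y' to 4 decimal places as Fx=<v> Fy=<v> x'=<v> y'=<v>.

Fx=-19.4170 Fy=-13.4792 x'=6.0292 y'=-3.6740

F_att = 3/2·(g−p) = 3/2·(-13,-9) = (-19.5000,-13.5000)
o1: d²=194 > ρ²=62 → inactive
o2: d²=125 > ρ²=62 → inactive
o3: d²=144 > ρ²=62 → inactive
o4: d²=17 ≤ ρ²=62; F_rep = 6·(4,1)/17² = (0.0830,0.0208)
F = F_att + ΣF_rep = (-19.4170,-13.4792)
p' = p + 1/20·F = (6.0292,-3.6740)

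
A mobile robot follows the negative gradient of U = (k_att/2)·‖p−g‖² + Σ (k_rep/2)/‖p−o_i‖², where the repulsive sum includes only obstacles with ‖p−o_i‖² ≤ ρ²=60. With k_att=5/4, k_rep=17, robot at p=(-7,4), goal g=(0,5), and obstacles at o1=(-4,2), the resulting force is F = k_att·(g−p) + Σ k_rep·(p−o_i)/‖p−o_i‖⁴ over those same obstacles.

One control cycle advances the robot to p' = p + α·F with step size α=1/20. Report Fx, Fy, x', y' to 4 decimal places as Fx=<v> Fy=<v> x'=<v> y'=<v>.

Fx=8.4482 Fy=1.4512 x'=-6.5776 y'=4.0726

F_att = 5/4·(g−p) = 5/4·(7,1) = (8.7500,1.2500)
o1: d²=13 ≤ ρ²=60; F_rep = 17·(-3,2)/13² = (-0.3018,0.2012)
F = F_att + ΣF_rep = (8.4482,1.4512)
p' = p + 1/20·F = (-6.5776,4.0726)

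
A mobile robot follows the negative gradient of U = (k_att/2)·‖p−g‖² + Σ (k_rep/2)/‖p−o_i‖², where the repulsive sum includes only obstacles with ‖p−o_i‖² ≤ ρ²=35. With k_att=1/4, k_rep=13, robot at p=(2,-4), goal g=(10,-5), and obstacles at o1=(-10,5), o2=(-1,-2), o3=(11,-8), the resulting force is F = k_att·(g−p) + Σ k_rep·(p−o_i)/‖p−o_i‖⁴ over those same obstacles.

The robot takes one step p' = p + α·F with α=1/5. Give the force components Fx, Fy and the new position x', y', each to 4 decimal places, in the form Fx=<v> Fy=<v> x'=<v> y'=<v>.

F_att = 1/4·(g−p) = 1/4·(8,-1) = (2.0000,-0.2500)
o1: d²=225 > ρ²=35 → inactive
o2: d²=13 ≤ ρ²=35; F_rep = 13·(3,-2)/13² = (0.2308,-0.1538)
o3: d²=97 > ρ²=35 → inactive
F = F_att + ΣF_rep = (2.2308,-0.4038)
p' = p + 1/5·F = (2.4462,-4.0808)

Fx=2.2308 Fy=-0.4038 x'=2.4462 y'=-4.0808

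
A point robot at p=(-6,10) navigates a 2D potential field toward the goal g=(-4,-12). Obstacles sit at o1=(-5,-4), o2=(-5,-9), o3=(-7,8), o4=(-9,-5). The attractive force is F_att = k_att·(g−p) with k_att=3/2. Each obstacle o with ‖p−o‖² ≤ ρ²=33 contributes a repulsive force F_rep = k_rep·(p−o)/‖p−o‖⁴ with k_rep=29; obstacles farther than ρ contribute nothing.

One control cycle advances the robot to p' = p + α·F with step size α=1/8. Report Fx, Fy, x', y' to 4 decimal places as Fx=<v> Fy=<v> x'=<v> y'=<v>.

F_att = 3/2·(g−p) = 3/2·(2,-22) = (3.0000,-33.0000)
o1: d²=197 > ρ²=33 → inactive
o2: d²=362 > ρ²=33 → inactive
o3: d²=5 ≤ ρ²=33; F_rep = 29·(1,2)/5² = (1.1600,2.3200)
o4: d²=234 > ρ²=33 → inactive
F = F_att + ΣF_rep = (4.1600,-30.6800)
p' = p + 1/8·F = (-5.4800,6.1650)

Fx=4.1600 Fy=-30.6800 x'=-5.4800 y'=6.1650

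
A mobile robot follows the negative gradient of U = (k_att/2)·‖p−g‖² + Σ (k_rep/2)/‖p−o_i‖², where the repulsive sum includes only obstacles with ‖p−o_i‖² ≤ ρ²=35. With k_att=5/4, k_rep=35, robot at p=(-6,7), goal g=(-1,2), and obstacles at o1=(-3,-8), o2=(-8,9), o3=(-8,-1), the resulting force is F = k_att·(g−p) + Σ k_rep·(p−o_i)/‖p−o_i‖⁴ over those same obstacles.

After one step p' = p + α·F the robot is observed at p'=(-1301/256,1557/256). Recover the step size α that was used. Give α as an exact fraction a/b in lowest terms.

α = 1/8

F_att = 5/4·(g−p) = 5/4·(5,-5) = (6.2500,-6.2500)
o1: d²=234 > ρ²=35 → inactive
o2: d²=8 ≤ ρ²=35; F_rep = 35·(2,-2)/8² = (1.0938,-1.0938)
o3: d²=68 > ρ²=35 → inactive
F = F_att + ΣF_rep = (7.3438,-7.3438)
Δp = p'−p = (0.9180,-0.9180); α = Δx/Fx = (235/256) / (235/32) = 1/8
check: Δy/Fy = (-235/256) / (-235/32) = 1/8 ✓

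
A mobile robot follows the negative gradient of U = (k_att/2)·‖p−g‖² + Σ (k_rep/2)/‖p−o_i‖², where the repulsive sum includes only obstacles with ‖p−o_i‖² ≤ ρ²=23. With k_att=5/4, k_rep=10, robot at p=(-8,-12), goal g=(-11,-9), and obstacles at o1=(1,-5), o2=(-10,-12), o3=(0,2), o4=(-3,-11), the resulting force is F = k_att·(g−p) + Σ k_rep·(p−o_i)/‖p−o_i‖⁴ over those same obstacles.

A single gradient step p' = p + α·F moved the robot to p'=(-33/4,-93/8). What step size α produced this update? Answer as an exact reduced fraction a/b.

α = 1/10

F_att = 5/4·(g−p) = 5/4·(-3,3) = (-3.7500,3.7500)
o1: d²=130 > ρ²=23 → inactive
o2: d²=4 ≤ ρ²=23; F_rep = 10·(2,0)/4² = (1.2500,0.0000)
o3: d²=260 > ρ²=23 → inactive
o4: d²=26 > ρ²=23 → inactive
F = F_att + ΣF_rep = (-2.5000,3.7500)
Δp = p'−p = (-0.2500,0.3750); α = Δx/Fx = (-1/4) / (-5/2) = 1/10
check: Δy/Fy = (3/8) / (15/4) = 1/10 ✓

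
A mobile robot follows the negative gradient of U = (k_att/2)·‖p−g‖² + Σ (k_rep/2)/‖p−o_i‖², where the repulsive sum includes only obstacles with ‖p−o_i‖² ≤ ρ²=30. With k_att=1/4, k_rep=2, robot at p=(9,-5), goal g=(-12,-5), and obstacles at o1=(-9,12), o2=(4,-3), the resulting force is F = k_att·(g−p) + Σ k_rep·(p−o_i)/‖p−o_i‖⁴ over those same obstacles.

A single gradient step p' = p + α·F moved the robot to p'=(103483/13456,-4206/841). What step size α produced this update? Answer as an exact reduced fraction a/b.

α = 1/4

F_att = 1/4·(g−p) = 1/4·(-21,0) = (-5.2500,0.0000)
o1: d²=613 > ρ²=30 → inactive
o2: d²=29 ≤ ρ²=30; F_rep = 2·(5,-2)/29² = (0.0119,-0.0048)
F = F_att + ΣF_rep = (-5.2381,-0.0048)
Δp = p'−p = (-1.3095,-0.0012); α = Δx/Fx = (-17621/13456) / (-17621/3364) = 1/4
check: Δy/Fy = (-1/841) / (-4/841) = 1/4 ✓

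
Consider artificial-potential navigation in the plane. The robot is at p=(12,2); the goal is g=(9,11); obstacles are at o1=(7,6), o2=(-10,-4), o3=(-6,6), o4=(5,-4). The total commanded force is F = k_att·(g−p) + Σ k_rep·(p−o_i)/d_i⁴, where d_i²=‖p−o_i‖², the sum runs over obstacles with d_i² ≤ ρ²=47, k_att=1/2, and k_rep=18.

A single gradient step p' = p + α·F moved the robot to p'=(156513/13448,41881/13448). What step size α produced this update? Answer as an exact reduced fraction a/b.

α = 1/4

F_att = 1/2·(g−p) = 1/2·(-3,9) = (-1.5000,4.5000)
o1: d²=41 ≤ ρ²=47; F_rep = 18·(5,-4)/41² = (0.0535,-0.0428)
o2: d²=520 > ρ²=47 → inactive
o3: d²=340 > ρ²=47 → inactive
o4: d²=85 > ρ²=47 → inactive
F = F_att + ΣF_rep = (-1.4465,4.4572)
Δp = p'−p = (-0.3616,1.1143); α = Δx/Fx = (-4863/13448) / (-4863/3362) = 1/4
check: Δy/Fy = (14985/13448) / (14985/3362) = 1/4 ✓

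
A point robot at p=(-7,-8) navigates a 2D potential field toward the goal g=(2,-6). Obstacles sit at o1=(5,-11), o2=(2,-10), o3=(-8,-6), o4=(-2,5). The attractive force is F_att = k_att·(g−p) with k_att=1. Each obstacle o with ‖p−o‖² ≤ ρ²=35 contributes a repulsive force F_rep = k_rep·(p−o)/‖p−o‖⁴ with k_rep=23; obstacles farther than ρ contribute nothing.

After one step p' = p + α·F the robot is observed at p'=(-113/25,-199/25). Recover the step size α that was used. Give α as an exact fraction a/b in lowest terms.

α = 1/4

F_att = 1·(g−p) = 1·(9,2) = (9.0000,2.0000)
o1: d²=153 > ρ²=35 → inactive
o2: d²=85 > ρ²=35 → inactive
o3: d²=5 ≤ ρ²=35; F_rep = 23·(1,-2)/5² = (0.9200,-1.8400)
o4: d²=194 > ρ²=35 → inactive
F = F_att + ΣF_rep = (9.9200,0.1600)
Δp = p'−p = (2.4800,0.0400); α = Δx/Fx = (62/25) / (248/25) = 1/4
check: Δy/Fy = (1/25) / (4/25) = 1/4 ✓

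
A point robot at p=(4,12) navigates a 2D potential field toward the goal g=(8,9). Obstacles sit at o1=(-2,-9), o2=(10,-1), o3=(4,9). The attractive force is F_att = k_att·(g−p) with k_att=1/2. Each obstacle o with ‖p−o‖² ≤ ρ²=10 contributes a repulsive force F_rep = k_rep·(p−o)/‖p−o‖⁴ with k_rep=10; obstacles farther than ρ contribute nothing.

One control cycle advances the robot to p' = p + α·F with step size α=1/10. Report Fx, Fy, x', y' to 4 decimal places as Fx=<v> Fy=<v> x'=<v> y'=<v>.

Fx=2.0000 Fy=-1.1296 x'=4.2000 y'=11.8870

F_att = 1/2·(g−p) = 1/2·(4,-3) = (2.0000,-1.5000)
o1: d²=477 > ρ²=10 → inactive
o2: d²=205 > ρ²=10 → inactive
o3: d²=9 ≤ ρ²=10; F_rep = 10·(0,3)/9² = (0.0000,0.3704)
F = F_att + ΣF_rep = (2.0000,-1.1296)
p' = p + 1/10·F = (4.2000,11.8870)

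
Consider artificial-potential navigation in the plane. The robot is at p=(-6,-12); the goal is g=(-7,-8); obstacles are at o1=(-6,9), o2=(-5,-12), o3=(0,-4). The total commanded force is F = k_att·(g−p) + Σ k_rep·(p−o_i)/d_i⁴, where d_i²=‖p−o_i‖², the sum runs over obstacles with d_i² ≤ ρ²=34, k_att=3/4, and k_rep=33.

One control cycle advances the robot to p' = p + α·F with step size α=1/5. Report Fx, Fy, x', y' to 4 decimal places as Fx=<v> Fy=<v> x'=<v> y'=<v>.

F_att = 3/4·(g−p) = 3/4·(-1,4) = (-0.7500,3.0000)
o1: d²=441 > ρ²=34 → inactive
o2: d²=1 ≤ ρ²=34; F_rep = 33·(-1,0)/1² = (-33.0000,0.0000)
o3: d²=100 > ρ²=34 → inactive
F = F_att + ΣF_rep = (-33.7500,3.0000)
p' = p + 1/5·F = (-12.7500,-11.4000)

Fx=-33.7500 Fy=3.0000 x'=-12.7500 y'=-11.4000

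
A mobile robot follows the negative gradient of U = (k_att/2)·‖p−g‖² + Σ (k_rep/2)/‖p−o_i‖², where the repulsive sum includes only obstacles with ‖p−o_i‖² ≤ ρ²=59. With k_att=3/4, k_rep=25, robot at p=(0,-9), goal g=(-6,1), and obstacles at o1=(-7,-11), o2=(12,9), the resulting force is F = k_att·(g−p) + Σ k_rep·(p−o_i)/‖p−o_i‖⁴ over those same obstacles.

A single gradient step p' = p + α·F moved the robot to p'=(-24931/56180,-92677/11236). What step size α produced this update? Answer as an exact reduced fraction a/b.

F_att = 3/4·(g−p) = 3/4·(-6,10) = (-4.5000,7.5000)
o1: d²=53 ≤ ρ²=59; F_rep = 25·(7,2)/53² = (0.0623,0.0178)
o2: d²=468 > ρ²=59 → inactive
F = F_att + ΣF_rep = (-4.4377,7.5178)
Δp = p'−p = (-0.4438,0.7518); α = Δx/Fx = (-24931/56180) / (-24931/5618) = 1/10
check: Δy/Fy = (8447/11236) / (42235/5618) = 1/10 ✓

α = 1/10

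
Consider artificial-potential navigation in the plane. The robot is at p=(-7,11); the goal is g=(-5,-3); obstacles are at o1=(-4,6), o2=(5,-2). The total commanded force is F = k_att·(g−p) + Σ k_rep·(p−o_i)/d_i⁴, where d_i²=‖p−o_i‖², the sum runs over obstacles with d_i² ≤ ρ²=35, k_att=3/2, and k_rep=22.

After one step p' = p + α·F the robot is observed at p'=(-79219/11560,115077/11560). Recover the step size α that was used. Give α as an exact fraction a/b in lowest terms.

F_att = 3/2·(g−p) = 3/2·(2,-14) = (3.0000,-21.0000)
o1: d²=34 ≤ ρ²=35; F_rep = 22·(-3,5)/34² = (-0.0571,0.0952)
o2: d²=313 > ρ²=35 → inactive
F = F_att + ΣF_rep = (2.9429,-20.9048)
Δp = p'−p = (0.1471,-1.0452); α = Δx/Fx = (1701/11560) / (1701/578) = 1/20
check: Δy/Fy = (-12083/11560) / (-12083/578) = 1/20 ✓

α = 1/20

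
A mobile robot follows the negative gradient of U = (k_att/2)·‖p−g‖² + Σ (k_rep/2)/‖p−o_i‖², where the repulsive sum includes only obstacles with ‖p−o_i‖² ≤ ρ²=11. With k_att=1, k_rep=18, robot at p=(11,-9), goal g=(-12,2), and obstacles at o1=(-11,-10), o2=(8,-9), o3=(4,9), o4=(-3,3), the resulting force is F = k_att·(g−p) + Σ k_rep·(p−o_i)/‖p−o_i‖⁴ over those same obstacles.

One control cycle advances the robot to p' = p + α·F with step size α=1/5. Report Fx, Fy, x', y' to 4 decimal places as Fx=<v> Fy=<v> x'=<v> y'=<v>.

Fx=-22.3333 Fy=11.0000 x'=6.5333 y'=-6.8000

F_att = 1·(g−p) = 1·(-23,11) = (-23.0000,11.0000)
o1: d²=485 > ρ²=11 → inactive
o2: d²=9 ≤ ρ²=11; F_rep = 18·(3,0)/9² = (0.6667,0.0000)
o3: d²=373 > ρ²=11 → inactive
o4: d²=340 > ρ²=11 → inactive
F = F_att + ΣF_rep = (-22.3333,11.0000)
p' = p + 1/5·F = (6.5333,-6.8000)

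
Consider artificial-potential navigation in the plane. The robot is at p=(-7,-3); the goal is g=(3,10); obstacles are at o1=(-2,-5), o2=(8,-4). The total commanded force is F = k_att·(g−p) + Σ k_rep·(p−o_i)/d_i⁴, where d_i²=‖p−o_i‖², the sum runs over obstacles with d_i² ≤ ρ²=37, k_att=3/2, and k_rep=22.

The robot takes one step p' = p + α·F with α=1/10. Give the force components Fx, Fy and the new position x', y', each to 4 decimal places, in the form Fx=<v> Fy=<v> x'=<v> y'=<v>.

F_att = 3/2·(g−p) = 3/2·(10,13) = (15.0000,19.5000)
o1: d²=29 ≤ ρ²=37; F_rep = 22·(-5,2)/29² = (-0.1308,0.0523)
o2: d²=226 > ρ²=37 → inactive
F = F_att + ΣF_rep = (14.8692,19.5523)
p' = p + 1/10·F = (-5.5131,-1.0448)

Fx=14.8692 Fy=19.5523 x'=-5.5131 y'=-1.0448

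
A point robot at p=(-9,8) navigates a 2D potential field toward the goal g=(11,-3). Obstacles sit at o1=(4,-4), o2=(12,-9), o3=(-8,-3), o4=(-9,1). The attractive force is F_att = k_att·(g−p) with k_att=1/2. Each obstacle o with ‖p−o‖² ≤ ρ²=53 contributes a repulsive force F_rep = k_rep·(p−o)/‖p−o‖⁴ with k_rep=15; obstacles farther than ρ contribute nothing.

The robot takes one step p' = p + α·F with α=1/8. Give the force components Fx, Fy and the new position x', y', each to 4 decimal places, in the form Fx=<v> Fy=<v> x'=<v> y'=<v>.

Fx=10.0000 Fy=-5.4563 x'=-7.7500 y'=7.3180

F_att = 1/2·(g−p) = 1/2·(20,-11) = (10.0000,-5.5000)
o1: d²=313 > ρ²=53 → inactive
o2: d²=730 > ρ²=53 → inactive
o3: d²=122 > ρ²=53 → inactive
o4: d²=49 ≤ ρ²=53; F_rep = 15·(0,7)/49² = (0.0000,0.0437)
F = F_att + ΣF_rep = (10.0000,-5.4563)
p' = p + 1/8·F = (-7.7500,7.3180)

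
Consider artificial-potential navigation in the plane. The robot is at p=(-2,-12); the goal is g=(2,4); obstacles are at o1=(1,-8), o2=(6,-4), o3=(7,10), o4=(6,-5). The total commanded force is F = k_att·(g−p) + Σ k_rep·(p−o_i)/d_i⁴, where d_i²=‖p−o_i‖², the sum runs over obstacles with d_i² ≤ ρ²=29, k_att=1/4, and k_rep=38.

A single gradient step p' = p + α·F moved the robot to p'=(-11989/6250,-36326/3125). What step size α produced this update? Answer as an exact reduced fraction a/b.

α = 1/10

F_att = 1/4·(g−p) = 1/4·(4,16) = (1.0000,4.0000)
o1: d²=25 ≤ ρ²=29; F_rep = 38·(-3,-4)/25² = (-0.1824,-0.2432)
o2: d²=128 > ρ²=29 → inactive
o3: d²=565 > ρ²=29 → inactive
o4: d²=113 > ρ²=29 → inactive
F = F_att + ΣF_rep = (0.8176,3.7568)
Δp = p'−p = (0.0818,0.3757); α = Δx/Fx = (511/6250) / (511/625) = 1/10
check: Δy/Fy = (1174/3125) / (2348/625) = 1/10 ✓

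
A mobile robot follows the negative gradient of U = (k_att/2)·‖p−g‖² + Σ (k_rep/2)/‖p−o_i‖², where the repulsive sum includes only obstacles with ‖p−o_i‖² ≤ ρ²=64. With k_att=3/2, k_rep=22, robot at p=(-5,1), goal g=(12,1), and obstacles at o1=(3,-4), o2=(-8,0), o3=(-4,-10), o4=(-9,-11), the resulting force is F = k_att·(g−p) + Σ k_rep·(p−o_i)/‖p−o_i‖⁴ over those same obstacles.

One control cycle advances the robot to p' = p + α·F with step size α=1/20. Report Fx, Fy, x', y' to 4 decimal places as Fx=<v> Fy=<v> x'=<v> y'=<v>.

F_att = 3/2·(g−p) = 3/2·(17,0) = (25.5000,0.0000)
o1: d²=89 > ρ²=64 → inactive
o2: d²=10 ≤ ρ²=64; F_rep = 22·(3,1)/10² = (0.6600,0.2200)
o3: d²=122 > ρ²=64 → inactive
o4: d²=160 > ρ²=64 → inactive
F = F_att + ΣF_rep = (26.1600,0.2200)
p' = p + 1/20·F = (-3.6920,1.0110)

Fx=26.1600 Fy=0.2200 x'=-3.6920 y'=1.0110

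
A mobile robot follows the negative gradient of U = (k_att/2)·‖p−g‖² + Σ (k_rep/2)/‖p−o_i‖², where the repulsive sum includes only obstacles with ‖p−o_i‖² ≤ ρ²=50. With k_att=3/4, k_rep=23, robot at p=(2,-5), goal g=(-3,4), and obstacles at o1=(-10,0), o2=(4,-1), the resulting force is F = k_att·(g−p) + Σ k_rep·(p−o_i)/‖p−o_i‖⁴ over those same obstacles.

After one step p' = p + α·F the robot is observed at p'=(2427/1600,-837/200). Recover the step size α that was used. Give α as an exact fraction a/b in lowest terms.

α = 1/8

F_att = 3/4·(g−p) = 3/4·(-5,9) = (-3.7500,6.7500)
o1: d²=169 > ρ²=50 → inactive
o2: d²=20 ≤ ρ²=50; F_rep = 23·(-2,-4)/20² = (-0.1150,-0.2300)
F = F_att + ΣF_rep = (-3.8650,6.5200)
Δp = p'−p = (-0.4831,0.8150); α = Δx/Fx = (-773/1600) / (-773/200) = 1/8
check: Δy/Fy = (163/200) / (163/25) = 1/8 ✓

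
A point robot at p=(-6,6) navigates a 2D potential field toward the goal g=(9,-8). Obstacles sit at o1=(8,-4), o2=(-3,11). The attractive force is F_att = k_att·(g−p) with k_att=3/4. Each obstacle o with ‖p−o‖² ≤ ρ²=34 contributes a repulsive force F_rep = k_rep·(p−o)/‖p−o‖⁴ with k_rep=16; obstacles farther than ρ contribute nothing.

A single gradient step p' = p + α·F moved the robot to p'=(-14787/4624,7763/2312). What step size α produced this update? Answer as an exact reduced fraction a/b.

α = 1/4

F_att = 3/4·(g−p) = 3/4·(15,-14) = (11.2500,-10.5000)
o1: d²=296 > ρ²=34 → inactive
o2: d²=34 ≤ ρ²=34; F_rep = 16·(-3,-5)/34² = (-0.0415,-0.0692)
F = F_att + ΣF_rep = (11.2085,-10.5692)
Δp = p'−p = (2.8021,-2.6423); α = Δx/Fx = (12957/4624) / (12957/1156) = 1/4
check: Δy/Fy = (-6109/2312) / (-6109/578) = 1/4 ✓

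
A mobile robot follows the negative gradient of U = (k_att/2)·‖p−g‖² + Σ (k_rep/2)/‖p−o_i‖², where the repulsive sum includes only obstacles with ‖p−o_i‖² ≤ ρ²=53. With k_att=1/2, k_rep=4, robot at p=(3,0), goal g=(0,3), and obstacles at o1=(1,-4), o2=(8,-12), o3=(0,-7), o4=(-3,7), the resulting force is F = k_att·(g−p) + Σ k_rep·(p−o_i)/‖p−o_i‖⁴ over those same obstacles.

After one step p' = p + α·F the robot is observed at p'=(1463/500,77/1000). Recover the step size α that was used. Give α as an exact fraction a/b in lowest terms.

α = 1/20

F_att = 1/2·(g−p) = 1/2·(-3,3) = (-1.5000,1.5000)
o1: d²=20 ≤ ρ²=53; F_rep = 4·(2,4)/20² = (0.0200,0.0400)
o2: d²=169 > ρ²=53 → inactive
o3: d²=58 > ρ²=53 → inactive
o4: d²=85 > ρ²=53 → inactive
F = F_att + ΣF_rep = (-1.4800,1.5400)
Δp = p'−p = (-0.0740,0.0770); α = Δx/Fx = (-37/500) / (-37/25) = 1/20
check: Δy/Fy = (77/1000) / (77/50) = 1/20 ✓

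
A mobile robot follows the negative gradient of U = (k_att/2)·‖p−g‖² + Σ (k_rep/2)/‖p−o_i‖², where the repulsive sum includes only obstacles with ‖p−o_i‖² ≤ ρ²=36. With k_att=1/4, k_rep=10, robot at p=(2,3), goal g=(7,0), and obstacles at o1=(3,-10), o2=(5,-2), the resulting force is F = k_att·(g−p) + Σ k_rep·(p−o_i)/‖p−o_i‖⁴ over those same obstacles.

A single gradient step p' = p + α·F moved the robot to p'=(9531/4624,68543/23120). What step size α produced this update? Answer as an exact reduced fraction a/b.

F_att = 1/4·(g−p) = 1/4·(5,-3) = (1.2500,-0.7500)
o1: d²=170 > ρ²=36 → inactive
o2: d²=34 ≤ ρ²=36; F_rep = 10·(-3,5)/34² = (-0.0260,0.0433)
F = F_att + ΣF_rep = (1.2240,-0.7067)
Δp = p'−p = (0.0612,-0.0353); α = Δx/Fx = (283/4624) / (1415/1156) = 1/20
check: Δy/Fy = (-817/23120) / (-817/1156) = 1/20 ✓

α = 1/20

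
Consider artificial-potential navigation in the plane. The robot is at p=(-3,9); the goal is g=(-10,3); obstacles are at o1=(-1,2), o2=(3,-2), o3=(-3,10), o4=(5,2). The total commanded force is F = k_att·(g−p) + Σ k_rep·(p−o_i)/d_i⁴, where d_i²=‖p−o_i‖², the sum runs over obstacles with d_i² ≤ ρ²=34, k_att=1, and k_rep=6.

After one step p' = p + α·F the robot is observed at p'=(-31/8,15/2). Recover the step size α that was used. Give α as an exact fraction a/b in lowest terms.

F_att = 1·(g−p) = 1·(-7,-6) = (-7.0000,-6.0000)
o1: d²=53 > ρ²=34 → inactive
o2: d²=157 > ρ²=34 → inactive
o3: d²=1 ≤ ρ²=34; F_rep = 6·(0,-1)/1² = (0.0000,-6.0000)
o4: d²=113 > ρ²=34 → inactive
F = F_att + ΣF_rep = (-7.0000,-12.0000)
Δp = p'−p = (-0.8750,-1.5000); α = Δx/Fx = (-7/8) / (-7) = 1/8
check: Δy/Fy = (-3/2) / (-12) = 1/8 ✓

α = 1/8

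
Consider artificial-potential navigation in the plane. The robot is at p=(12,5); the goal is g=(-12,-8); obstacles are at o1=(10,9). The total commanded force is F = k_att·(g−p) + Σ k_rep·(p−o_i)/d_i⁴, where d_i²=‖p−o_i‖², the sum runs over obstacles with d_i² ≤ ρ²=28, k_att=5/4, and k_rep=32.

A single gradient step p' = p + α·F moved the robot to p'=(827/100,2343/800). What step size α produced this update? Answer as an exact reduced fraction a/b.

α = 1/8

F_att = 5/4·(g−p) = 5/4·(-24,-13) = (-30.0000,-16.2500)
o1: d²=20 ≤ ρ²=28; F_rep = 32·(2,-4)/20² = (0.1600,-0.3200)
F = F_att + ΣF_rep = (-29.8400,-16.5700)
Δp = p'−p = (-3.7300,-2.0713); α = Δx/Fx = (-373/100) / (-746/25) = 1/8
check: Δy/Fy = (-1657/800) / (-1657/100) = 1/8 ✓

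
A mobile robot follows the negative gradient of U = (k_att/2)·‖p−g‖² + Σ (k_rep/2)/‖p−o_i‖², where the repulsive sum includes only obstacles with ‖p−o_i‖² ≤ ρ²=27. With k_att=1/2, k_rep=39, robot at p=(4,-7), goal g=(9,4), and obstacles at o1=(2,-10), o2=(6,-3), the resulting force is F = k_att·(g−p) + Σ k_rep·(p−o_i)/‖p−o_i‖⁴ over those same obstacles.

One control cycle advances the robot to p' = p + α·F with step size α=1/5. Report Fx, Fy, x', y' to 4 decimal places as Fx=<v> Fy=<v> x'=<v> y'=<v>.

F_att = 1/2·(g−p) = 1/2·(5,11) = (2.5000,5.5000)
o1: d²=13 ≤ ρ²=27; F_rep = 39·(2,3)/13² = (0.4615,0.6923)
o2: d²=20 ≤ ρ²=27; F_rep = 39·(-2,-4)/20² = (-0.1950,-0.3900)
F = F_att + ΣF_rep = (2.7665,5.8023)
p' = p + 1/5·F = (4.5533,-5.8395)

Fx=2.7665 Fy=5.8023 x'=4.5533 y'=-5.8395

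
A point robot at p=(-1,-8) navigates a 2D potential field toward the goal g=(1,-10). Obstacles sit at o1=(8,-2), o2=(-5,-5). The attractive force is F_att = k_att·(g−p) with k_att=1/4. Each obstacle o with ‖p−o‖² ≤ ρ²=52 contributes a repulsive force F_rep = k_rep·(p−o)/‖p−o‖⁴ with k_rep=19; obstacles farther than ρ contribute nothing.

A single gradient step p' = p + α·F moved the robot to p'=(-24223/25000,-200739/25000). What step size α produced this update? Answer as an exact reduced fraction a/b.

α = 1/20

F_att = 1/4·(g−p) = 1/4·(2,-2) = (0.5000,-0.5000)
o1: d²=117 > ρ²=52 → inactive
o2: d²=25 ≤ ρ²=52; F_rep = 19·(4,-3)/25² = (0.1216,-0.0912)
F = F_att + ΣF_rep = (0.6216,-0.5912)
Δp = p'−p = (0.0311,-0.0296); α = Δx/Fx = (777/25000) / (777/1250) = 1/20
check: Δy/Fy = (-739/25000) / (-739/1250) = 1/20 ✓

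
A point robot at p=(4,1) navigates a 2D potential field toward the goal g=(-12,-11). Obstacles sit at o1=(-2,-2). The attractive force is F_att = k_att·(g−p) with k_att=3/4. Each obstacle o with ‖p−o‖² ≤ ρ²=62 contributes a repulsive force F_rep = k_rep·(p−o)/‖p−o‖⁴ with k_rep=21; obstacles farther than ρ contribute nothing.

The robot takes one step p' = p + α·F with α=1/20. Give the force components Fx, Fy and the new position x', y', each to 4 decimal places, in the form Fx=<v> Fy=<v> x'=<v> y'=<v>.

Fx=-11.9378 Fy=-8.9689 x'=3.4031 y'=0.5516

F_att = 3/4·(g−p) = 3/4·(-16,-12) = (-12.0000,-9.0000)
o1: d²=45 ≤ ρ²=62; F_rep = 21·(6,3)/45² = (0.0622,0.0311)
F = F_att + ΣF_rep = (-11.9378,-8.9689)
p' = p + 1/20·F = (3.4031,0.5516)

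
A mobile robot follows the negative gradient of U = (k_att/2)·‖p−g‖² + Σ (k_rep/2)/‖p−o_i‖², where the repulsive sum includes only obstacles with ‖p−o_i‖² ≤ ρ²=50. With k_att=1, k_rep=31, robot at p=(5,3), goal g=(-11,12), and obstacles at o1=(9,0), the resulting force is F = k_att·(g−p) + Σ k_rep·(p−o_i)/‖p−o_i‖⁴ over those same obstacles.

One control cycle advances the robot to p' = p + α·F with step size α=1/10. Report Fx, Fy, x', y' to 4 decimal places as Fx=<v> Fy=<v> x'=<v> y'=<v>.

F_att = 1·(g−p) = 1·(-16,9) = (-16.0000,9.0000)
o1: d²=25 ≤ ρ²=50; F_rep = 31·(-4,3)/25² = (-0.1984,0.1488)
F = F_att + ΣF_rep = (-16.1984,9.1488)
p' = p + 1/10·F = (3.3802,3.9149)

Fx=-16.1984 Fy=9.1488 x'=3.3802 y'=3.9149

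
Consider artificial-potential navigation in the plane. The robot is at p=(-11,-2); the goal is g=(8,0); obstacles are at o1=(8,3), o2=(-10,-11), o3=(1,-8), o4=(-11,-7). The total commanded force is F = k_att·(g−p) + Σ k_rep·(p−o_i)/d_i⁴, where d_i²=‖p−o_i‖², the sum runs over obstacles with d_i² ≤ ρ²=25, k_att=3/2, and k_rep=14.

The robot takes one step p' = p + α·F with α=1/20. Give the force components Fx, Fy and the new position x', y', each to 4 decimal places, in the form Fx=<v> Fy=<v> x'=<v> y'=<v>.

Fx=28.5000 Fy=3.1120 x'=-9.5750 y'=-1.8444

F_att = 3/2·(g−p) = 3/2·(19,2) = (28.5000,3.0000)
o1: d²=386 > ρ²=25 → inactive
o2: d²=82 > ρ²=25 → inactive
o3: d²=180 > ρ²=25 → inactive
o4: d²=25 ≤ ρ²=25; F_rep = 14·(0,5)/25² = (0.0000,0.1120)
F = F_att + ΣF_rep = (28.5000,3.1120)
p' = p + 1/20·F = (-9.5750,-1.8444)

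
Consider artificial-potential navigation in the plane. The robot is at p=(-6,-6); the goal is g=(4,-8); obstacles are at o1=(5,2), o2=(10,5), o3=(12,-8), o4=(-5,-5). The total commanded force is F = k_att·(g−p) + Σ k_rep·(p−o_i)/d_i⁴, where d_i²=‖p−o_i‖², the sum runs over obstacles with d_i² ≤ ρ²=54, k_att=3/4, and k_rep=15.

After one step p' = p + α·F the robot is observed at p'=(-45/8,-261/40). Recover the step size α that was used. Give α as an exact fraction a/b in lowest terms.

F_att = 3/4·(g−p) = 3/4·(10,-2) = (7.5000,-1.5000)
o1: d²=185 > ρ²=54 → inactive
o2: d²=377 > ρ²=54 → inactive
o3: d²=328 > ρ²=54 → inactive
o4: d²=2 ≤ ρ²=54; F_rep = 15·(-1,-1)/2² = (-3.7500,-3.7500)
F = F_att + ΣF_rep = (3.7500,-5.2500)
Δp = p'−p = (0.3750,-0.5250); α = Δx/Fx = (3/8) / (15/4) = 1/10
check: Δy/Fy = (-21/40) / (-21/4) = 1/10 ✓

α = 1/10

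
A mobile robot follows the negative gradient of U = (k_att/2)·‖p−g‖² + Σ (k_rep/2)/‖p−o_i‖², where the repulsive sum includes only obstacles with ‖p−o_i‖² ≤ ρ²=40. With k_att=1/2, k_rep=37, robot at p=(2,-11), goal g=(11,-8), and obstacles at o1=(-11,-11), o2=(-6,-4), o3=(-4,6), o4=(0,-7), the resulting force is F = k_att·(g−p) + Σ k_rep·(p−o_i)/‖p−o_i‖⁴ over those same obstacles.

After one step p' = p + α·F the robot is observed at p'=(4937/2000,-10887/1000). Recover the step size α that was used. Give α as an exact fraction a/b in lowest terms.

F_att = 1/2·(g−p) = 1/2·(9,3) = (4.5000,1.5000)
o1: d²=169 > ρ²=40 → inactive
o2: d²=113 > ρ²=40 → inactive
o3: d²=325 > ρ²=40 → inactive
o4: d²=20 ≤ ρ²=40; F_rep = 37·(2,-4)/20² = (0.1850,-0.3700)
F = F_att + ΣF_rep = (4.6850,1.1300)
Δp = p'−p = (0.4685,0.1130); α = Δx/Fx = (937/2000) / (937/200) = 1/10
check: Δy/Fy = (113/1000) / (113/100) = 1/10 ✓

α = 1/10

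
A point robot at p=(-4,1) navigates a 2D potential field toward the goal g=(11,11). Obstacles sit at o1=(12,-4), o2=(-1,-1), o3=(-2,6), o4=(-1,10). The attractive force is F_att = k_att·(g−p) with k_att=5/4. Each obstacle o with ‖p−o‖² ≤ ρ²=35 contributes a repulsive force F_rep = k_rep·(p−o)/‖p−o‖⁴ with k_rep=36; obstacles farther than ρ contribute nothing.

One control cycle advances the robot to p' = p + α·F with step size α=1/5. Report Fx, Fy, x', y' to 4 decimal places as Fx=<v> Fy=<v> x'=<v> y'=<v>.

F_att = 5/4·(g−p) = 5/4·(15,10) = (18.7500,12.5000)
o1: d²=281 > ρ²=35 → inactive
o2: d²=13 ≤ ρ²=35; F_rep = 36·(-3,2)/13² = (-0.6391,0.4260)
o3: d²=29 ≤ ρ²=35; F_rep = 36·(-2,-5)/29² = (-0.0856,-0.2140)
o4: d²=90 > ρ²=35 → inactive
F = F_att + ΣF_rep = (18.0253,12.7120)
p' = p + 1/5·F = (-0.3949,3.5424)

Fx=18.0253 Fy=12.7120 x'=-0.3949 y'=3.5424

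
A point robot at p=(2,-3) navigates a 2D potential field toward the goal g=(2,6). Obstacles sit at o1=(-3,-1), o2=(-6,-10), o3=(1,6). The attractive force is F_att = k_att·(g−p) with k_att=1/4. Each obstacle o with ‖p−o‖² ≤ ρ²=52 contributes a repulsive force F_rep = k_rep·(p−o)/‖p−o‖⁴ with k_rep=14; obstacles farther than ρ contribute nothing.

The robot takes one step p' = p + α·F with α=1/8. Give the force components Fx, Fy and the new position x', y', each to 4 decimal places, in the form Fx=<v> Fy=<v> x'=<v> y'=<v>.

Fx=0.0832 Fy=2.2167 x'=2.0104 y'=-2.7229

F_att = 1/4·(g−p) = 1/4·(0,9) = (0.0000,2.2500)
o1: d²=29 ≤ ρ²=52; F_rep = 14·(5,-2)/29² = (0.0832,-0.0333)
o2: d²=113 > ρ²=52 → inactive
o3: d²=82 > ρ²=52 → inactive
F = F_att + ΣF_rep = (0.0832,2.2167)
p' = p + 1/8·F = (2.0104,-2.7229)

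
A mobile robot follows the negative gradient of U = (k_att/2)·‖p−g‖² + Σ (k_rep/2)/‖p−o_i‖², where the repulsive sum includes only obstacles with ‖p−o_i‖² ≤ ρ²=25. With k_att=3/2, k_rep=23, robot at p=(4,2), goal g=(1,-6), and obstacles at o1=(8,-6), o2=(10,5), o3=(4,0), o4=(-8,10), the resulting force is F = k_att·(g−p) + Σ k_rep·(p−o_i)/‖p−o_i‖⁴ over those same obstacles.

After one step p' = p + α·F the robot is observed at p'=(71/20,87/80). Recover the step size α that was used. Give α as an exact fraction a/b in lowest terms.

F_att = 3/2·(g−p) = 3/2·(-3,-8) = (-4.5000,-12.0000)
o1: d²=80 > ρ²=25 → inactive
o2: d²=45 > ρ²=25 → inactive
o3: d²=4 ≤ ρ²=25; F_rep = 23·(0,2)/4² = (0.0000,2.8750)
o4: d²=208 > ρ²=25 → inactive
F = F_att + ΣF_rep = (-4.5000,-9.1250)
Δp = p'−p = (-0.4500,-0.9125); α = Δx/Fx = (-9/20) / (-9/2) = 1/10
check: Δy/Fy = (-73/80) / (-73/8) = 1/10 ✓

α = 1/10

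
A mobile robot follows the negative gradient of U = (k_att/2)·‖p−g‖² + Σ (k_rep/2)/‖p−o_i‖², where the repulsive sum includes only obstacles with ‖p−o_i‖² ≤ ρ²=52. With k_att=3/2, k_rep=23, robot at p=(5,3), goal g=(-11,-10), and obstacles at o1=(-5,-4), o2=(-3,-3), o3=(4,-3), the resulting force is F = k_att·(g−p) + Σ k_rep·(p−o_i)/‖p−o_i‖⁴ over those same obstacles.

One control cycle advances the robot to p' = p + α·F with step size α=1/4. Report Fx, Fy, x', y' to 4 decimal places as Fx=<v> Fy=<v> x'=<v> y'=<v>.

F_att = 3/2·(g−p) = 3/2·(-16,-13) = (-24.0000,-19.5000)
o1: d²=149 > ρ²=52 → inactive
o2: d²=100 > ρ²=52 → inactive
o3: d²=37 ≤ ρ²=52; F_rep = 23·(1,6)/37² = (0.0168,0.1008)
F = F_att + ΣF_rep = (-23.9832,-19.3992)
p' = p + 1/4·F = (-0.9958,-1.8498)

Fx=-23.9832 Fy=-19.3992 x'=-0.9958 y'=-1.8498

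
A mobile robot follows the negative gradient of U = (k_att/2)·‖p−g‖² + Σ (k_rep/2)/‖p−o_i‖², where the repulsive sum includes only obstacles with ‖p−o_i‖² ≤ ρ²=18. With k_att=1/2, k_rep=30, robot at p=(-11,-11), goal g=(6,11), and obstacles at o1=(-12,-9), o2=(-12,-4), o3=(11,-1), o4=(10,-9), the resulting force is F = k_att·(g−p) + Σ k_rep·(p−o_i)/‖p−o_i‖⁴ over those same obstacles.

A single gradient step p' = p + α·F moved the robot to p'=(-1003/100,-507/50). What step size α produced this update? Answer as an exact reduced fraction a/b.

F_att = 1/2·(g−p) = 1/2·(17,22) = (8.5000,11.0000)
o1: d²=5 ≤ ρ²=18; F_rep = 30·(1,-2)/5² = (1.2000,-2.4000)
o2: d²=50 > ρ²=18 → inactive
o3: d²=584 > ρ²=18 → inactive
o4: d²=445 > ρ²=18 → inactive
F = F_att + ΣF_rep = (9.7000,8.6000)
Δp = p'−p = (0.9700,0.8600); α = Δx/Fx = (97/100) / (97/10) = 1/10
check: Δy/Fy = (43/50) / (43/5) = 1/10 ✓

α = 1/10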